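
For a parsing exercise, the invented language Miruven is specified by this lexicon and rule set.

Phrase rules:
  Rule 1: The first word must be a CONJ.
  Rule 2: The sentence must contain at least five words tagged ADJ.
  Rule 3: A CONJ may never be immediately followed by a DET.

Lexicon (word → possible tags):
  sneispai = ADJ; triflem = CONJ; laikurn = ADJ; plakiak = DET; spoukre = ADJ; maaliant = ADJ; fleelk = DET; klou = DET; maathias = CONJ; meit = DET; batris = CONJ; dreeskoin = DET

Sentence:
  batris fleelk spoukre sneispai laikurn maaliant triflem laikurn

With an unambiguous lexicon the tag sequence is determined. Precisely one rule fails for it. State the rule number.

3

Fixed tagging: CONJ DET ADJ ADJ ADJ ADJ CONJ ADJ.
Applying the rules: R1 holds, R2 holds, R3 violated.
Only rule 3 fails.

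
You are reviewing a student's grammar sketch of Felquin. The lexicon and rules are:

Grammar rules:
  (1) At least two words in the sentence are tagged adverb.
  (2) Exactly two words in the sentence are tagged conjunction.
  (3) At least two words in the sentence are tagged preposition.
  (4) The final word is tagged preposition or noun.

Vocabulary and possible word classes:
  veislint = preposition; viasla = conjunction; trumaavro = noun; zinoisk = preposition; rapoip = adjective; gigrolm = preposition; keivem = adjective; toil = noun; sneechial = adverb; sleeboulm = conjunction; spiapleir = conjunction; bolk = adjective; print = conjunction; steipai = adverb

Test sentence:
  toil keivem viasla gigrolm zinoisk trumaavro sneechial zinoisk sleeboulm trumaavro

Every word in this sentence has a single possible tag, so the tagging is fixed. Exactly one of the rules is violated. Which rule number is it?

1

Fixed tagging: noun adjective conjunction preposition preposition noun adverb preposition conjunction noun.
Rule check: R1 violated, R2 holds, R3 holds, R4 holds.
Only rule 1 fails.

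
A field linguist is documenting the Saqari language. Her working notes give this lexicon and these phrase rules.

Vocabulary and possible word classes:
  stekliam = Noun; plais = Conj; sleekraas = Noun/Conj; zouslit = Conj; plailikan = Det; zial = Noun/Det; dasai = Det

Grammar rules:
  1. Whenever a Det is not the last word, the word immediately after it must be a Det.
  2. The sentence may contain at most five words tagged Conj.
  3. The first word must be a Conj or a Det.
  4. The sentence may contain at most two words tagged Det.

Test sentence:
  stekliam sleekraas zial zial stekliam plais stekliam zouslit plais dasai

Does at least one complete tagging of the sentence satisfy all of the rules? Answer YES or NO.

NO

Candidates per position — 1:stekliam {Noun}; 2:sleekraas {Noun,Conj}; 3:zial {Noun,Det}; 4:zial {Noun,Det}; 5:stekliam {Noun}; 6:plais {Conj}; 7:stekliam {Noun}; 8:zouslit {Conj}; 9:plais {Conj}; 10:dasai {Det}.
Rule 3 cannot be satisfied by any choice of tags from the lexicon.
So there is no consistent tagging.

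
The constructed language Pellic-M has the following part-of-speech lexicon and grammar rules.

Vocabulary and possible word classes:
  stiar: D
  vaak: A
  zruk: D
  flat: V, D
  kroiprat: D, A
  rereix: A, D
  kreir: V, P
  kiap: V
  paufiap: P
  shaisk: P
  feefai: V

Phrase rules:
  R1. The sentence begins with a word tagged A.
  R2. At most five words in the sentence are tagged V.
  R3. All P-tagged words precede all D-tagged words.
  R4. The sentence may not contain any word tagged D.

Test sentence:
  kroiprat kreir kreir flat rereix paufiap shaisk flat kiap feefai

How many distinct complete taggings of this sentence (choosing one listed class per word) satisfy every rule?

3

Candidates per position — 1:kroiprat {D,A}; 2:kreir {V,P}; 3:kreir {V,P}; 4:flat {V,D}; 5:rereix {A,D}; 6:paufiap {P}; 7:shaisk {P}; 8:flat {V,D}; 9:kiap {V}; 10:feefai {V}.
There are 64 candidate sequences in total.
The sequences that satisfy every rule: A V P V A P P V V V; A P V V A P P V V V; A P P V A P P V V V.
Count = 3.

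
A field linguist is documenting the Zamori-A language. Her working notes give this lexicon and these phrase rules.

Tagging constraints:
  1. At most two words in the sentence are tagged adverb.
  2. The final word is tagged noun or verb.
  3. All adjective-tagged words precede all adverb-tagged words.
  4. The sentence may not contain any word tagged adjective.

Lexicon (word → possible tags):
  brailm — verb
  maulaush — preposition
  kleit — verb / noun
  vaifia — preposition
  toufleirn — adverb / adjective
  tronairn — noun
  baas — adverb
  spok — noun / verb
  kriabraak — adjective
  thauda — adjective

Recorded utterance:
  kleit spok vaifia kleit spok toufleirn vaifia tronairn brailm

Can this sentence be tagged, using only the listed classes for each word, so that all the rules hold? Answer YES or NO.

YES

Candidates per position — 1:kleit {verb,noun}; 2:spok {noun,verb}; 3:vaifia {preposition}; 4:kleit {verb,noun}; 5:spok {noun,verb}; 6:toufleirn {adverb,adjective}; 7:vaifia {preposition}; 8:tronairn {noun}; 9:brailm {verb}.
One satisfying assignment: verb noun preposition noun noun adverb preposition noun verb.
Rule-by-rule: rule 1 satisfied; rule 2 satisfied; rule 3 satisfied; rule 4 satisfied.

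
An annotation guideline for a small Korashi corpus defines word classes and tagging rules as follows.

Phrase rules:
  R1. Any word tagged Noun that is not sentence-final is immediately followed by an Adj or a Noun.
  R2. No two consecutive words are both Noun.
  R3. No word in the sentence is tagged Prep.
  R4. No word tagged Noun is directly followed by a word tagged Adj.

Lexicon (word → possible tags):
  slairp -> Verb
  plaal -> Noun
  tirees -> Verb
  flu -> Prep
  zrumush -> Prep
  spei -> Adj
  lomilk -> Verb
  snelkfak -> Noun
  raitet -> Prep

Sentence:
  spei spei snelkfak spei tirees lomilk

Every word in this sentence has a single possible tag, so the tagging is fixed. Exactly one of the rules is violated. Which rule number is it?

4

Fixed tagging: Adj Adj Noun Adj Verb Verb.
Rule check: R1 holds, R2 holds, R3 holds, R4 violated.
Only rule 4 fails.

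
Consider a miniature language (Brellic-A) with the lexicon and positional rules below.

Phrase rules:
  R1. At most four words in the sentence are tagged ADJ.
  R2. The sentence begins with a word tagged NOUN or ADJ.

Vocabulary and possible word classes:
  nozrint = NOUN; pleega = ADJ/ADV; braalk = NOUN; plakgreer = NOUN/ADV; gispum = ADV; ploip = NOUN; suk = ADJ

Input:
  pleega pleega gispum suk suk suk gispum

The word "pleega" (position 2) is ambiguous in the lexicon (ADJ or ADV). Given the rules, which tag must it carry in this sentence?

ADV

Candidates per position — 1:pleega {ADJ,ADV}; 2:pleega {ADJ,ADV}; 3:gispum {ADV}; 4:suk {ADJ}; 5:suk {ADJ}; 6:suk {ADJ}; 7:gispum {ADV}.
Word 1 cannot be ADV — rule 2 would then fail for every completion. It is ADJ.
Word 2 cannot be ADJ — rule 1 would then fail for every completion. It is ADV.
The unique satisfying tagging is: ADJ ADV ADV ADJ ADJ ADJ ADV.
Checking: rule 1 satisfied; rule 2 satisfied.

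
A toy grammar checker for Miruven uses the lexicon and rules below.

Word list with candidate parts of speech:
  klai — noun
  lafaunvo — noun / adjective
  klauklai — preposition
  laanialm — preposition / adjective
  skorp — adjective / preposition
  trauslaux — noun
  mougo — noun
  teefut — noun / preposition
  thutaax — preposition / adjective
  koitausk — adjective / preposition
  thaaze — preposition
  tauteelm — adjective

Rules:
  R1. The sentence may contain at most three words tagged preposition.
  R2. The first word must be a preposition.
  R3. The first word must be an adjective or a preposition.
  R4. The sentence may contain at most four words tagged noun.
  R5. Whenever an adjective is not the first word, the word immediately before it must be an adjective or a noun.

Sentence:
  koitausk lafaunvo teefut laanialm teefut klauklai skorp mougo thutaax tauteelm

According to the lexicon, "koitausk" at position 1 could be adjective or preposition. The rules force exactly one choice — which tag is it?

Candidates per position — 1:koitausk {adjective,preposition}; 2:lafaunvo {noun,adjective}; 3:teefut {noun,preposition}; 4:laanialm {preposition,adjective}; 5:teefut {noun,preposition}; 6:klauklai {preposition}; 7:skorp {adjective,preposition}; 8:mougo {noun}; 9:thutaax {preposition,adjective}; 10:tauteelm {adjective}.
At position 1, choosing adjective makes rule 2 impossible to satisfy; hence preposition.
At position 2, choosing adjective makes rule 5 impossible to satisfy; hence noun.
At position 7, choosing adjective makes rule 5 impossible to satisfy; hence preposition.
At position 9, choosing preposition makes rule 1 impossible to satisfy; hence adjective.
At position 3, choosing preposition makes rule 1 impossible to satisfy; hence noun.
At position 4, choosing preposition makes rule 1 impossible to satisfy; hence adjective.
At position 5, choosing preposition makes rule 1 impossible to satisfy; hence noun.
So the tagging must be: preposition noun noun adjective noun preposition preposition noun adjective adjective.
Checking: rule 1 holds; rule 2 holds; rule 3 holds; rule 4 holds; rule 5 holds.

preposition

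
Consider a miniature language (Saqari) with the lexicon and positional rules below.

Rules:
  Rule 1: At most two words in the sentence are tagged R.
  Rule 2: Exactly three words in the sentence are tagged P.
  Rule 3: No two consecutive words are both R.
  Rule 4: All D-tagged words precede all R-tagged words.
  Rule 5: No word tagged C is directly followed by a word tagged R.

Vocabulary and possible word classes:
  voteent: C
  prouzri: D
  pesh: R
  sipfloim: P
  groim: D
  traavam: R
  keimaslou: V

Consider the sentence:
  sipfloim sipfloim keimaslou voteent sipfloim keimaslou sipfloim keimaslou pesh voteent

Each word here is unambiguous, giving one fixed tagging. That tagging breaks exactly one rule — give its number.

2

Fixed tagging: P P V C P V P V R C.
Rule check: R1 ok, R2 fails, R3 ok, R4 ok, R5 ok.
Only rule 2 fails.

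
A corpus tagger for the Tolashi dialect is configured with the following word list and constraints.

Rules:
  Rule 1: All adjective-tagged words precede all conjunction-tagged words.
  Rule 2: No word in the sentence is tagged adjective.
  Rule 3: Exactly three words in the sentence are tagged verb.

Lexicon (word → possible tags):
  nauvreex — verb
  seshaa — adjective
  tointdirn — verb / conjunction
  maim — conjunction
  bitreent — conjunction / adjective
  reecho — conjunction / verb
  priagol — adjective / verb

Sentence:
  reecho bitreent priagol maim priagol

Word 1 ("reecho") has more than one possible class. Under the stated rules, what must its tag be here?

verb

Candidates per position — 1:reecho {conjunction,verb}; 2:bitreent {conjunction,adjective}; 3:priagol {adjective,verb}; 4:maim {conjunction}; 5:priagol {adjective,verb}.
At position 1, choosing conjunction makes rule 3 impossible to satisfy; hence verb.
At position 2, choosing adjective makes rule 2 impossible to satisfy; hence conjunction.
At position 3, choosing adjective makes rule 1 impossible to satisfy; hence verb.
At position 5, choosing adjective makes rule 1 impossible to satisfy; hence verb.
That leaves exactly one tagging: verb conjunction verb conjunction verb.
Checking: rule 1 satisfied; rule 2 satisfied; rule 3 satisfied.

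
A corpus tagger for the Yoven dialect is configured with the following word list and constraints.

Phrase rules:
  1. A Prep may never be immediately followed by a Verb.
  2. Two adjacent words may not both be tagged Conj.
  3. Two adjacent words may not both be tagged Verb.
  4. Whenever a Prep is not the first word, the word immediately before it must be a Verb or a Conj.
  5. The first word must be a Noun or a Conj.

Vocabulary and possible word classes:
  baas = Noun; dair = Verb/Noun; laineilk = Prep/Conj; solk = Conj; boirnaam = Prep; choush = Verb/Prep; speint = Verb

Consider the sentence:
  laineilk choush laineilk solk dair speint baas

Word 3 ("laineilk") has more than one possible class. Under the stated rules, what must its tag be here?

Candidates per position — 1:laineilk {Prep,Conj}; 2:choush {Verb,Prep}; 3:laineilk {Prep,Conj}; 4:solk {Conj}; 5:dair {Verb,Noun}; 6:speint {Verb}; 7:baas {Noun}.
Word 1 cannot be Prep — rule 5 would then fail for every completion. It is Conj.
Word 3 cannot be Conj — rule 2 would then fail for every completion. It is Prep.
Word 5 cannot be Verb — rule 3 would then fail for every completion. It is Noun.
Word 2 cannot be Prep — rule 4 would then fail for every completion. It is Verb.
That leaves exactly one tagging: Conj Verb Prep Conj Noun Verb Noun.
Rule-by-rule: rule 1 ✓; rule 2 ✓; rule 3 ✓; rule 4 ✓; rule 5 ✓.

Prep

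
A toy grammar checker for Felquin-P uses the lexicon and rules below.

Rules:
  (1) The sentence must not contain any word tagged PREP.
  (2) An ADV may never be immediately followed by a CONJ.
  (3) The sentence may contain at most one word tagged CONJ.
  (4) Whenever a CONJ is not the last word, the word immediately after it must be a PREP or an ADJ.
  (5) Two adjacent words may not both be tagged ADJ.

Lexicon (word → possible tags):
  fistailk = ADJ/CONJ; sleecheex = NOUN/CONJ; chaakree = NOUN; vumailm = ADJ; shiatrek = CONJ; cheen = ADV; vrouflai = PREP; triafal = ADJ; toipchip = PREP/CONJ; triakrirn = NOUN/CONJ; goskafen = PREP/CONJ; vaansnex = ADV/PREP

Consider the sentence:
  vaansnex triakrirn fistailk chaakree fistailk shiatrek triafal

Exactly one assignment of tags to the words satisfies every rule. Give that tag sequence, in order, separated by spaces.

Candidates per position — 1:vaansnex {ADV,PREP}; 2:triakrirn {NOUN,CONJ}; 3:fistailk {ADJ,CONJ}; 4:chaakree {NOUN}; 5:fistailk {ADJ,CONJ}; 6:shiatrek {CONJ}; 7:triafal {ADJ}.
Word 1 cannot be PREP — rule 1 would then fail for every completion. It is ADV.
Word 2 cannot be CONJ — rule 2 would then fail for every completion. It is NOUN.
Word 3 cannot be CONJ — rule 3 would then fail for every completion. It is ADJ.
Word 5 cannot be CONJ — rule 3 would then fail for every completion. It is ADJ.
That leaves exactly one tagging: ADV NOUN ADJ NOUN ADJ CONJ ADJ.
Rule-by-rule: rule 1 satisfied; rule 2 satisfied; rule 3 satisfied; rule 4 satisfied; rule 5 satisfied.

ADV NOUN ADJ NOUN ADJ CONJ ADJ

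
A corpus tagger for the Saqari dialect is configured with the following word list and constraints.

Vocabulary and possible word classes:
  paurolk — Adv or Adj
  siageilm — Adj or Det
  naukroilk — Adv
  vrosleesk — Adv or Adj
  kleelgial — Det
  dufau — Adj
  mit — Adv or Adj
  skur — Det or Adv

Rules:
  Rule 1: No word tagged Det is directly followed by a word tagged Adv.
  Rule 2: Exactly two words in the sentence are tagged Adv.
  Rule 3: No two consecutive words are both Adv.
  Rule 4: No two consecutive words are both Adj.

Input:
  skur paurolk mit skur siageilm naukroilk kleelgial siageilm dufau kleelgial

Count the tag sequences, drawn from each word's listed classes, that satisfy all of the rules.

1

Candidates per position — 1:skur {Det,Adv}; 2:paurolk {Adv,Adj}; 3:mit {Adv,Adj}; 4:skur {Det,Adv}; 5:siageilm {Adj,Det}; 6:naukroilk {Adv}; 7:kleelgial {Det}; 8:siageilm {Adj,Det}; 9:dufau {Adj}; 10:kleelgial {Det}.
There are 64 candidate sequences in total.
The sequences that satisfy every rule: Det Adj Adv Det Adj Adv Det Det Adj Det.
Count = 1.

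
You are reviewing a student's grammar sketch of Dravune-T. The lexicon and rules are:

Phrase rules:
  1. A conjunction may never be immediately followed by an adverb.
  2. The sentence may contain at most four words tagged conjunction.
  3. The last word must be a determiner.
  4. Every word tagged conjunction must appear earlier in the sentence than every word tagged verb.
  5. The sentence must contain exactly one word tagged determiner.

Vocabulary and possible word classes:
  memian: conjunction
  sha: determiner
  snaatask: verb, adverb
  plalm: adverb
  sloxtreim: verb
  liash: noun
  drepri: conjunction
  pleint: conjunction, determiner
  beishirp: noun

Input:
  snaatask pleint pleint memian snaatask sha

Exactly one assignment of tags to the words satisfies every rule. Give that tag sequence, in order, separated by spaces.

Candidates per position — 1:snaatask {verb,adverb}; 2:pleint {conjunction,determiner}; 3:pleint {conjunction,determiner}; 4:memian {conjunction}; 5:snaatask {verb,adverb}; 6:sha {determiner}.
Position 1: tagging it verb would leave rule 4 unsatisfiable, so it must be adverb.
Position 2: tagging it determiner would leave rule 5 unsatisfiable, so it must be conjunction.
Position 3: tagging it determiner would leave rule 5 unsatisfiable, so it must be conjunction.
Position 5: tagging it adverb would leave rule 1 unsatisfiable, so it must be verb.
That leaves exactly one tagging: adverb conjunction conjunction conjunction verb determiner.
Checking: rule 1 holds; rule 2 holds; rule 3 holds; rule 4 holds; rule 5 holds.

adverb conjunction conjunction conjunction verb determiner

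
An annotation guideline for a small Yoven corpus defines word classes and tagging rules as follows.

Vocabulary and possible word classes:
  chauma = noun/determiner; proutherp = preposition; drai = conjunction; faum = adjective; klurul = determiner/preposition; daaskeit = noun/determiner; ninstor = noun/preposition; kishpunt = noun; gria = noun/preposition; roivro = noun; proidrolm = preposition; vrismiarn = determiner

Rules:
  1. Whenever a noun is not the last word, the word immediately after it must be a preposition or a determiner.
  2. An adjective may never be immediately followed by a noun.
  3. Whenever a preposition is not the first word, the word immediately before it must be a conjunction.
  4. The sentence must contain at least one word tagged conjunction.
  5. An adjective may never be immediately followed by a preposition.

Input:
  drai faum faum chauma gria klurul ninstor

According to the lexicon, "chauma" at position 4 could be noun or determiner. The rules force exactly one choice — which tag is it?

determiner

Candidates per position — 1:drai {conjunction}; 2:faum {adjective}; 3:faum {adjective}; 4:chauma {noun,determiner}; 5:gria {noun,preposition}; 6:klurul {determiner,preposition}; 7:ninstor {noun,preposition}.
Position 4: tagging it noun would leave rule 2 unsatisfiable, so it must be determiner.
Position 5: tagging it preposition would leave rule 3 unsatisfiable, so it must be noun.
Position 6: tagging it preposition would leave rule 3 unsatisfiable, so it must be determiner.
Position 7: tagging it preposition would leave rule 3 unsatisfiable, so it must be noun.
The only consistent sequence is: conjunction adjective adjective determiner noun determiner noun.
Verifying each rule — rule 1 ok; rule 2 ok; rule 3 ok; rule 4 ok; rule 5 ok.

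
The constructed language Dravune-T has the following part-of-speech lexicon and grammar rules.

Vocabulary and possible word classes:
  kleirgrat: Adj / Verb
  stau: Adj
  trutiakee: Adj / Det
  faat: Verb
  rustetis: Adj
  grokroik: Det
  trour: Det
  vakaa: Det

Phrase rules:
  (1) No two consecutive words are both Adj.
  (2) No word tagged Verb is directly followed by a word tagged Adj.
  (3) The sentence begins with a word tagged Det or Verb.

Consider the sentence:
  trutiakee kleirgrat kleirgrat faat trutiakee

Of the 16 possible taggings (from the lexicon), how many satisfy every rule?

Candidates per position — 1:trutiakee {Adj,Det}; 2:kleirgrat {Adj,Verb}; 3:kleirgrat {Adj,Verb}; 4:faat {Verb}; 5:trutiakee {Adj,Det}.
There are 16 candidate sequences in total.
The sequences that satisfy every rule: Det Adj Verb Verb Det; Det Verb Verb Verb Det.
Count = 2.

2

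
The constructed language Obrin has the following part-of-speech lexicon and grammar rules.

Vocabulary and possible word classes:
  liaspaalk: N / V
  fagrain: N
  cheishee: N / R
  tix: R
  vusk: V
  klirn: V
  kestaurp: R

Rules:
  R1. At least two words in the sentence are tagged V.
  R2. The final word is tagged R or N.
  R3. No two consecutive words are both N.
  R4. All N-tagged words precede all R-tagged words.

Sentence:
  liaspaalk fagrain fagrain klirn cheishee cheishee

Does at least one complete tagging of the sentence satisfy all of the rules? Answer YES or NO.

NO

Candidates per position — 1:liaspaalk {N,V}; 2:fagrain {N}; 3:fagrain {N}; 4:klirn {V}; 5:cheishee {N,R}; 6:cheishee {N,R}.
Rule 3 cannot be satisfied by any choice of tags from the lexicon.
So there is no consistent tagging.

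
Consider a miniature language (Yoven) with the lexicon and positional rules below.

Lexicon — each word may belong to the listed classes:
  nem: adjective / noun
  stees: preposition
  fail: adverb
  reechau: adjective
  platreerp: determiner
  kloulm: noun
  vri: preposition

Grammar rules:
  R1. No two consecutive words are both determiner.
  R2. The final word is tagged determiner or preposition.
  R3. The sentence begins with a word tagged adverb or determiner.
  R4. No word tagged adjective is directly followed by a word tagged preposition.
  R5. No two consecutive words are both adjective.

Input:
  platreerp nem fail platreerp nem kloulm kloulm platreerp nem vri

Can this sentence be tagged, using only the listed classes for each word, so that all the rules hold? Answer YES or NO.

Candidates per position — 1:platreerp {determiner}; 2:nem {adjective,noun}; 3:fail {adverb}; 4:platreerp {determiner}; 5:nem {adjective,noun}; 6:kloulm {noun}; 7:kloulm {noun}; 8:platreerp {determiner}; 9:nem {adjective,noun}; 10:vri {preposition}.
One satisfying assignment: determiner noun adverb determiner noun noun noun determiner noun preposition.
Rule-by-rule: rule 1 holds; rule 2 holds; rule 3 holds; rule 4 holds; rule 5 holds.

YES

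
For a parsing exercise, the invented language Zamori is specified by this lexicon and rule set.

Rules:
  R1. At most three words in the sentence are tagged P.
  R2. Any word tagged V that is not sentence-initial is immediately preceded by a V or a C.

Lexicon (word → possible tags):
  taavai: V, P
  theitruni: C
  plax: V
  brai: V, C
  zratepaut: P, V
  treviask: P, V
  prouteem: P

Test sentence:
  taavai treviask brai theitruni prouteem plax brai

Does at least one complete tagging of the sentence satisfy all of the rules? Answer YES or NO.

Candidates per position — 1:taavai {V,P}; 2:treviask {P,V}; 3:brai {V,C}; 4:theitruni {C}; 5:prouteem {P}; 6:plax {V}; 7:brai {V,C}.
Rule 2 cannot be satisfied by any choice of tags from the lexicon.
So there is no consistent tagging.

NO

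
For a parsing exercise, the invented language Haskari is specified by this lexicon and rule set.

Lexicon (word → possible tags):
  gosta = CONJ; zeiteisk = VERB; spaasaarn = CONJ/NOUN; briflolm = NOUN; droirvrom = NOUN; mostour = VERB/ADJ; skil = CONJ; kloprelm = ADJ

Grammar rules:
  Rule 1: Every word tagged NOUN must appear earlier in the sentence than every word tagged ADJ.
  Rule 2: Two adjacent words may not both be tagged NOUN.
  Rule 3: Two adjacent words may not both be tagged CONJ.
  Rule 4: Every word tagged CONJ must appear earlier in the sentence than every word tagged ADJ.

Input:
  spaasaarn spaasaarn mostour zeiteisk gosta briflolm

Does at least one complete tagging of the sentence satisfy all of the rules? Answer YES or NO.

Candidates per position — 1:spaasaarn {CONJ,NOUN}; 2:spaasaarn {CONJ,NOUN}; 3:mostour {VERB,ADJ}; 4:zeiteisk {VERB}; 5:gosta {CONJ}; 6:briflolm {NOUN}.
One satisfying assignment: NOUN CONJ VERB VERB CONJ NOUN.
Checking: rule 1 satisfied; rule 2 satisfied; rule 3 satisfied; rule 4 satisfied.

YES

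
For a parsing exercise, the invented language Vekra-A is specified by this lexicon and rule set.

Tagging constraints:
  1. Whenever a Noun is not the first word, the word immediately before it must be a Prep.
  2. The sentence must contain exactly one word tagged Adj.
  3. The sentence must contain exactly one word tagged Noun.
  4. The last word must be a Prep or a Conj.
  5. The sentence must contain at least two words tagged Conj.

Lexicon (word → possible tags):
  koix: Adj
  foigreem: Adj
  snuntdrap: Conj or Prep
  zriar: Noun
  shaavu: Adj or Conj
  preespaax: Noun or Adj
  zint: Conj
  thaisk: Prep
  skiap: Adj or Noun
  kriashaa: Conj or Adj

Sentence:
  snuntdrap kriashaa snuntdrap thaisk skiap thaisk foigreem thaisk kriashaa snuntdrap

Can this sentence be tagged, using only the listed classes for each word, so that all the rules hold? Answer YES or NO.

YES

Candidates per position — 1:snuntdrap {Conj,Prep}; 2:kriashaa {Conj,Adj}; 3:snuntdrap {Conj,Prep}; 4:thaisk {Prep}; 5:skiap {Adj,Noun}; 6:thaisk {Prep}; 7:foigreem {Adj}; 8:thaisk {Prep}; 9:kriashaa {Conj,Adj}; 10:snuntdrap {Conj,Prep}.
One satisfying assignment: Prep Conj Conj Prep Noun Prep Adj Prep Conj Conj.
Verifying each rule — rule 1 ✓; rule 2 ✓; rule 3 ✓; rule 4 ✓; rule 5 ✓.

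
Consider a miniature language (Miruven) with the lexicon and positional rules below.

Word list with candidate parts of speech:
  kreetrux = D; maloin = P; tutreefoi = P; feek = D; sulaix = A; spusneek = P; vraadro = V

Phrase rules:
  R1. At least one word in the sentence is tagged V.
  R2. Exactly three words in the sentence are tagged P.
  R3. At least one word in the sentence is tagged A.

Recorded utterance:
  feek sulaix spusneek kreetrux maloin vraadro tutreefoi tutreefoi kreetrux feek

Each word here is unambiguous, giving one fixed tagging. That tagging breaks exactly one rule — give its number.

Fixed tagging: D A P D P V P P D D.
Applying the rules: R1 pass, R2 fail, R3 pass.
Only rule 2 fails.

2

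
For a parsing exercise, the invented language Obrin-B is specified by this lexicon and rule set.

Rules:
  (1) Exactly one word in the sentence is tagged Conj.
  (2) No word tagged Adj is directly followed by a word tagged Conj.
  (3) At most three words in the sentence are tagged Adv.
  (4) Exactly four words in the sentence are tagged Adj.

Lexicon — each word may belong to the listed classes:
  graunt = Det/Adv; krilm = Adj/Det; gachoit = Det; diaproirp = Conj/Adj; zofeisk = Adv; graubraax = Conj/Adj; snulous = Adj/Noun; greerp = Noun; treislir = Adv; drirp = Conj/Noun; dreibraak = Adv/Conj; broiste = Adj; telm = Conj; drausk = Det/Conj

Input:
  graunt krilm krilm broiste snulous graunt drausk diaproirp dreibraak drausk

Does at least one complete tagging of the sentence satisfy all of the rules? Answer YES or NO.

Candidates per position — 1:graunt {Det,Adv}; 2:krilm {Adj,Det}; 3:krilm {Adj,Det}; 4:broiste {Adj}; 5:snulous {Adj,Noun}; 6:graunt {Det,Adv}; 7:drausk {Det,Conj}; 8:diaproirp {Conj,Adj}; 9:dreibraak {Adv,Conj}; 10:drausk {Det,Conj}.
One satisfying assignment: Adv Adj Det Adj Adj Det Det Adj Adv Conj.
Checking: rule 1 ✓; rule 2 ✓; rule 3 ✓; rule 4 ✓.

YES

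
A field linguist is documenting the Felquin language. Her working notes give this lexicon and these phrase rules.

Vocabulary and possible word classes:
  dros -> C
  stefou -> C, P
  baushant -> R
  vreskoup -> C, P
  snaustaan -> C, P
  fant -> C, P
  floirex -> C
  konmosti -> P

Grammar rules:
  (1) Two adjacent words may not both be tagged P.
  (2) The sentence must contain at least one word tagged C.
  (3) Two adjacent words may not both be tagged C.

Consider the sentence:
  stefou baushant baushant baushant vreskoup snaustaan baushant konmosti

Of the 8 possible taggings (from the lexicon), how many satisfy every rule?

4

Candidates per position — 1:stefou {C,P}; 2:baushant {R}; 3:baushant {R}; 4:baushant {R}; 5:vreskoup {C,P}; 6:snaustaan {C,P}; 7:baushant {R}; 8:konmosti {P}.
There are 8 candidate sequences in total.
The sequences that satisfy every rule: C R R R C P R P; C R R R P C R P; P R R R C P R P; P R R R P C R P.
Count = 4.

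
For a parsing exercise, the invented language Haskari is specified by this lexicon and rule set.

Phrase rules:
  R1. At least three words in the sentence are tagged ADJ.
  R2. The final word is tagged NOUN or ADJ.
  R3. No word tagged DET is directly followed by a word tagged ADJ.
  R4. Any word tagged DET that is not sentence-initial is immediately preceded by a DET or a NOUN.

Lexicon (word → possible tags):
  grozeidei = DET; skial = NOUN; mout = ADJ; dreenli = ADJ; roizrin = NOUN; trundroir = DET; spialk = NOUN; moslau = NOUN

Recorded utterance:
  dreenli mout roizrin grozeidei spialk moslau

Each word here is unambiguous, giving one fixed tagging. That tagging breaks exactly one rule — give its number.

1

Fixed tagging: ADJ ADJ NOUN DET NOUN NOUN.
Checking each rule: R1 ✗, R2 ✓, R3 ✓, R4 ✓.
Only rule 1 fails.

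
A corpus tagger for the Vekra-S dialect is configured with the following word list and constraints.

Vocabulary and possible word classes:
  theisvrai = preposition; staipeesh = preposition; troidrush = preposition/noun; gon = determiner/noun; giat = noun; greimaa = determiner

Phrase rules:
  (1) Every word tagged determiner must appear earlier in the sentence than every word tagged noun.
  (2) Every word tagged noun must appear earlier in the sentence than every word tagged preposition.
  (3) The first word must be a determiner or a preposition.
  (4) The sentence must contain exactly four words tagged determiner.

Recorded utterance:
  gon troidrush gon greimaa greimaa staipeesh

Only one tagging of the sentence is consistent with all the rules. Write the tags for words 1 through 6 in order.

determiner preposition determiner determiner determiner preposition

Candidates per position — 1:gon {determiner,noun}; 2:troidrush {preposition,noun}; 3:gon {determiner,noun}; 4:greimaa {determiner}; 5:greimaa {determiner}; 6:staipeesh {preposition}.
If word 1 were noun, no tagging could satisfy rule 1; so word 1 is determiner.
If word 2 were noun, no tagging could satisfy rule 1; so word 2 is preposition.
If word 3 were noun, no tagging could satisfy rule 1; so word 3 is determiner.
The only consistent sequence is: determiner preposition determiner determiner determiner preposition.
Checking: rule 1 ✓; rule 2 ✓; rule 3 ✓; rule 4 ✓.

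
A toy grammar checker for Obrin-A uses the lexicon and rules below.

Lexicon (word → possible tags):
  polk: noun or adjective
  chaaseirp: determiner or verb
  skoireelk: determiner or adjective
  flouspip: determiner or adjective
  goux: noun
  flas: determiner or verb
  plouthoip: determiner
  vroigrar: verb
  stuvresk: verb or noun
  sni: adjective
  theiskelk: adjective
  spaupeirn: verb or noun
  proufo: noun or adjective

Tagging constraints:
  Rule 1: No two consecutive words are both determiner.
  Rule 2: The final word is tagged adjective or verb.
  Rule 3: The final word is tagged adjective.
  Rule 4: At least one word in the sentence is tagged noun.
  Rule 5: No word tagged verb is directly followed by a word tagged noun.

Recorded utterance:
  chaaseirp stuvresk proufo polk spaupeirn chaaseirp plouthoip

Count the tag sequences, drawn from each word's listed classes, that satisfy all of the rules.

Candidates per position — 1:chaaseirp {determiner,verb}; 2:stuvresk {verb,noun}; 3:proufo {noun,adjective}; 4:polk {noun,adjective}; 5:spaupeirn {verb,noun}; 6:chaaseirp {determiner,verb}; 7:plouthoip {determiner}.
There are 64 candidate sequences in total.
Rule 2 cannot be satisfied by any choice of tags from the lexicon.
So there is no consistent tagging.
Count = 0.

0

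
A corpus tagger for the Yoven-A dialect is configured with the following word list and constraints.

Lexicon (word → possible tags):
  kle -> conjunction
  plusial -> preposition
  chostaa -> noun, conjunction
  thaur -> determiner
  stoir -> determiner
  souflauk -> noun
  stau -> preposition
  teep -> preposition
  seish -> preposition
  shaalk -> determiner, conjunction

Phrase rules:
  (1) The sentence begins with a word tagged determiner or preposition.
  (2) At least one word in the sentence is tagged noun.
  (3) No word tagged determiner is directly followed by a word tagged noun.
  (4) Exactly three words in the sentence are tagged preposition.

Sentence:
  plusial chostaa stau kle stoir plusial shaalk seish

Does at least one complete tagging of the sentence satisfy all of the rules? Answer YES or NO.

NO

Candidates per position — 1:plusial {preposition}; 2:chostaa {noun,conjunction}; 3:stau {preposition}; 4:kle {conjunction}; 5:stoir {determiner}; 6:plusial {preposition}; 7:shaalk {determiner,conjunction}; 8:seish {preposition}.
Rule 4 cannot be satisfied by any choice of tags from the lexicon.
So there is no consistent tagging.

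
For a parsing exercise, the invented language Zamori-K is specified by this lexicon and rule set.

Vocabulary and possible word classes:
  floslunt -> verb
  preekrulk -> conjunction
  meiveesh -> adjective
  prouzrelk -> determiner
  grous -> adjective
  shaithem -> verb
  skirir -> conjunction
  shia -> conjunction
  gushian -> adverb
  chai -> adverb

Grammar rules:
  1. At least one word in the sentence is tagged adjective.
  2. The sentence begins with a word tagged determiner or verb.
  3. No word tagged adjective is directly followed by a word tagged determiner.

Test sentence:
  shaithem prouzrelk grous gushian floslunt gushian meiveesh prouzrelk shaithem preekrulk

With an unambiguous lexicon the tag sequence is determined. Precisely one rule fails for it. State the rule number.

Fixed tagging: verb determiner adjective adverb verb adverb adjective determiner verb conjunction.
Rule check: R1 holds, R2 holds, R3 violated.
Only rule 3 fails.

3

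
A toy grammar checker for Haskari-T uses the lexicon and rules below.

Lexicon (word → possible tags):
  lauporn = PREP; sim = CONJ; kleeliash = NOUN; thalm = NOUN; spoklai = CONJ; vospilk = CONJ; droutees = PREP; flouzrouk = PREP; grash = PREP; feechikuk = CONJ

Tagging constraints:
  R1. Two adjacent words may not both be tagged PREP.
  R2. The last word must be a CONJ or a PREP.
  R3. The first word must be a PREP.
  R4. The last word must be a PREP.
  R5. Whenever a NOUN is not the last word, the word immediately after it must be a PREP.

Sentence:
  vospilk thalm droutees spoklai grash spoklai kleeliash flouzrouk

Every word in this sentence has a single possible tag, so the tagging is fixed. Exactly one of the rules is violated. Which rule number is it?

Fixed tagging: CONJ NOUN PREP CONJ PREP CONJ NOUN PREP.
Applying the rules: R1 holds, R2 holds, R3 violated, R4 holds, R5 holds.
Only rule 3 fails.

3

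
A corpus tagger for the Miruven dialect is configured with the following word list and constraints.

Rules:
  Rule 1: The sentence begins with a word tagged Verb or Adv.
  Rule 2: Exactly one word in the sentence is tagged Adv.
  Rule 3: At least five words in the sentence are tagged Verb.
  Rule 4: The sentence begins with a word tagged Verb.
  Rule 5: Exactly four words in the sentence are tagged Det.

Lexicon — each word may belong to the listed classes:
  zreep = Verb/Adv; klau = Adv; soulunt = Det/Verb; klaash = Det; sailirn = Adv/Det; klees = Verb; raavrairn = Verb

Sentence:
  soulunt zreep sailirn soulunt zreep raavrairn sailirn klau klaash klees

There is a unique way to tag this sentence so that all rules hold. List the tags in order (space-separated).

Candidates per position — 1:soulunt {Det,Verb}; 2:zreep {Verb,Adv}; 3:sailirn {Adv,Det}; 4:soulunt {Det,Verb}; 5:zreep {Verb,Adv}; 6:raavrairn {Verb}; 7:sailirn {Adv,Det}; 8:klau {Adv}; 9:klaash {Det}; 10:klees {Verb}.
Position 1: tagging it Det would leave rule 1 unsatisfiable, so it must be Verb.
Position 2: tagging it Adv would leave rule 2 unsatisfiable, so it must be Verb.
Position 3: tagging it Adv would leave rule 2 unsatisfiable, so it must be Det.
Position 4: tagging it Verb would leave rule 5 unsatisfiable, so it must be Det.
Position 5: tagging it Adv would leave rule 2 unsatisfiable, so it must be Verb.
Position 7: tagging it Adv would leave rule 2 unsatisfiable, so it must be Det.
The unique satisfying tagging is: Verb Verb Det Det Verb Verb Det Adv Det Verb.
Check: rule 1 satisfied; rule 2 satisfied; rule 3 satisfied; rule 4 satisfied; rule 5 satisfied.

Verb Verb Det Det Verb Verb Det Adv Det Verb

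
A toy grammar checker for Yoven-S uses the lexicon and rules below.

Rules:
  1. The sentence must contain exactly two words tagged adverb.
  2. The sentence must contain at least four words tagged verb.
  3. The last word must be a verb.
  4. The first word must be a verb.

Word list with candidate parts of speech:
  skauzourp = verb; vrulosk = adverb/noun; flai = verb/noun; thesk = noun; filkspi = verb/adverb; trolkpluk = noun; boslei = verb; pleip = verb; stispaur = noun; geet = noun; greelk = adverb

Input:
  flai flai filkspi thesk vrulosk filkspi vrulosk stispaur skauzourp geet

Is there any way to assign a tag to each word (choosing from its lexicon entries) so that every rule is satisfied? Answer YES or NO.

NO

Candidates per position — 1:flai {verb,noun}; 2:flai {verb,noun}; 3:filkspi {verb,adverb}; 4:thesk {noun}; 5:vrulosk {adverb,noun}; 6:filkspi {verb,adverb}; 7:vrulosk {adverb,noun}; 8:stispaur {noun}; 9:skauzourp {verb}; 10:geet {noun}.
Rule 3 cannot be satisfied by any choice of tags from the lexicon.
So there is no consistent tagging.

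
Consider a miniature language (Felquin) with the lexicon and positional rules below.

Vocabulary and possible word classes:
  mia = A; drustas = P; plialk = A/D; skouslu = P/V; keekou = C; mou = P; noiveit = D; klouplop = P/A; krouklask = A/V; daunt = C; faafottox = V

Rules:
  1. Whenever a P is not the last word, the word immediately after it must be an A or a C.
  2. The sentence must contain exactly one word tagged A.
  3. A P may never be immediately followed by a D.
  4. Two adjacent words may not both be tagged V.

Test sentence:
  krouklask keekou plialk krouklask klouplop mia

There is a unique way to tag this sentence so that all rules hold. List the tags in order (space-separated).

Candidates per position — 1:krouklask {A,V}; 2:keekou {C}; 3:plialk {A,D}; 4:krouklask {A,V}; 5:klouplop {P,A}; 6:mia {A}.
If word 1 were A, no tagging could satisfy rule 2; so word 1 is V.
If word 3 were A, no tagging could satisfy rule 2; so word 3 is D.
If word 4 were A, no tagging could satisfy rule 2; so word 4 is V.
If word 5 were A, no tagging could satisfy rule 2; so word 5 is P.
The unique satisfying tagging is: V C D V P A.
Verifying each rule — rule 1 holds; rule 2 holds; rule 3 holds; rule 4 holds.

V C D V P A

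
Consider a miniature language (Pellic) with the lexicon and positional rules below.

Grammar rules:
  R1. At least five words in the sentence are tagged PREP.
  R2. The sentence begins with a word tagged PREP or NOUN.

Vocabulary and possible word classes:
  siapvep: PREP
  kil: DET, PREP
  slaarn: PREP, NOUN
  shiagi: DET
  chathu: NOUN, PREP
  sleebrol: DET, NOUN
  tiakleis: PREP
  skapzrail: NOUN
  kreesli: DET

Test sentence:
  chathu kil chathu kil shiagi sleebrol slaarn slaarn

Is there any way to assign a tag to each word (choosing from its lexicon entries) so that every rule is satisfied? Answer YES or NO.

Candidates per position — 1:chathu {NOUN,PREP}; 2:kil {DET,PREP}; 3:chathu {NOUN,PREP}; 4:kil {DET,PREP}; 5:shiagi {DET}; 6:sleebrol {DET,NOUN}; 7:slaarn {PREP,NOUN}; 8:slaarn {PREP,NOUN}.
One satisfying assignment: PREP PREP PREP PREP DET DET NOUN PREP.
Verifying each rule — rule 1 holds; rule 2 holds.

YES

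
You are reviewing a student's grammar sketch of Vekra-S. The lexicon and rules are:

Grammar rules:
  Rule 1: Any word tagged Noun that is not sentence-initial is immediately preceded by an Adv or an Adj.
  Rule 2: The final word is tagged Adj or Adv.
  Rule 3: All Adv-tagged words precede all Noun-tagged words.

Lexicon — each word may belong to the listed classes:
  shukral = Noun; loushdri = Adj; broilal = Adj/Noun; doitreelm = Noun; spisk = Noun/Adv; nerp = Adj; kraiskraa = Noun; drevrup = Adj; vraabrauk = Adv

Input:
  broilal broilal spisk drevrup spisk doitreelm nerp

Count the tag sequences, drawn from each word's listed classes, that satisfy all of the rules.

1

Candidates per position — 1:broilal {Adj,Noun}; 2:broilal {Adj,Noun}; 3:spisk {Noun,Adv}; 4:drevrup {Adj}; 5:spisk {Noun,Adv}; 6:doitreelm {Noun}; 7:nerp {Adj}.
There are 16 candidate sequences in total.
The sequences that satisfy every rule: Adj Adj Adv Adj Adv Noun Adj.
Count = 1.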